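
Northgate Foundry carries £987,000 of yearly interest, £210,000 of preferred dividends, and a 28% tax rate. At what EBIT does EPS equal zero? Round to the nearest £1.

Grossing the preferred dividend up to pre-tax terms: £210,000 / (1 − 0.28) = £291,666.67.
EPS = 0 when EBIT covers interest plus the pre-tax preferred burden: £987,000 + £291,666.67 = £1,278,666.67.

£1,278,667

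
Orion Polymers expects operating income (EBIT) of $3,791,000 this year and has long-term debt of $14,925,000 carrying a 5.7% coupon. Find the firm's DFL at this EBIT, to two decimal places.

1.29

Annual interest charges come to $850,725.00.
Degree of financial leverage = EBIT / (EBIT − interest) = $3,791,000 / $2,940,275.00 = 1.2893.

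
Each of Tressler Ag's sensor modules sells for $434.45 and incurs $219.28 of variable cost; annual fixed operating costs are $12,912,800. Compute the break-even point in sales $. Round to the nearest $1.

$26,072,250

Contribution margin per unit = $434.45 − $219.28 = $215.17, a CM ratio of $215.17 ÷ $434.45 = 0.4953.
Break-even sales = FC ÷ CM ratio = $12,912,800 × $434.45 / $215.17 = $26,072,250.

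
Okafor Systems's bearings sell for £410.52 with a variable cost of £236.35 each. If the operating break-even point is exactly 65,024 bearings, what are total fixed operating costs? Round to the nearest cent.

£11,325,230.08

Contribution margin per unit = £410.52 − £236.35 = £174.17.
Since BE = FC / CM, FC = 65,024 × £174.17 = £11,325,230.08.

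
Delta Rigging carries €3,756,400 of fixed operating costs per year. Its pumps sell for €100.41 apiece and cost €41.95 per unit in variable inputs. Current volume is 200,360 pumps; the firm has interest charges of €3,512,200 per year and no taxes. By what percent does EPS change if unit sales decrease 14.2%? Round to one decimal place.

Total contribution margin = 200,360 × €58.46 = €11,713,045.60.
Operating income = contribution − fixed costs = €11,713,045.60 − €3,756,400 = €7,956,645.60.
Interest = €3,512,200.00, so EBIT − I = €4,444,445.60.
DCL = total CM / (EBIT − I) = €11,713,045.60 / €4,444,445.60 = 2.6354.
EPS therefore changes by 2.6354 × (-14.2%) = -37.4%.

-37.4%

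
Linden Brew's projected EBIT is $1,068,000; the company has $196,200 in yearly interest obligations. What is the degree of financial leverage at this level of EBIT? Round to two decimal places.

Interest = $196,200.00.
Degree of financial leverage = EBIT / (EBIT − interest) = $1,068,000 / $871,800.00 = 1.2251.

1.23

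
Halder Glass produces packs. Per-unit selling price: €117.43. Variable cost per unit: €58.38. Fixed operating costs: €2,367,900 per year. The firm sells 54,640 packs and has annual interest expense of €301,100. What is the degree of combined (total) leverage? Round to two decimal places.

5.79

Contribution at this volume is 54,640 × €59.05 = €3,226,492.00.
Subtracting fixed costs: EBIT = €3,226,492.00 − €2,367,900 = €858,592.00. Interest = €301,100.00.
DOL = €3,226,492.00 ÷ €858,592.00 = 3.7579; DFL = €858,592.00 ÷ €557,492.00 = 1.5401.
DCL = DOL × DFL = 3.7579 × 1.5401 = 5.7875.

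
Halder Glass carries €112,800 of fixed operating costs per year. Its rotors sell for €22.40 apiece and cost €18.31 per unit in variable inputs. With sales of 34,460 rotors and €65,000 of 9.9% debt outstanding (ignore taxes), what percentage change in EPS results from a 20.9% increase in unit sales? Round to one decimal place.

+135.7%

Contribution at this volume is 34,460 × €4.09 = €140,941.40.
Subtracting fixed costs: EBIT = €140,941.40 − €112,800 = €28,141.40.
After interest of €6,435.00, pre-tax earnings = €21,706.40.
DCL = total CM / (EBIT − I) = €140,941.40 / €21,706.40 = 6.4931.
EPS therefore changes by 6.4931 × (+20.9%) = +135.7%.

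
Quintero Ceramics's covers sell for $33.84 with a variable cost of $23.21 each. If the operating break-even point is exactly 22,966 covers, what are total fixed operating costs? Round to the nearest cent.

Unit CM = price − variable cost = $33.84 − $23.21 = $10.63.
Since BE = FC / CM, FC = 22,966 × $10.63 = $244,128.58.

$244,128.58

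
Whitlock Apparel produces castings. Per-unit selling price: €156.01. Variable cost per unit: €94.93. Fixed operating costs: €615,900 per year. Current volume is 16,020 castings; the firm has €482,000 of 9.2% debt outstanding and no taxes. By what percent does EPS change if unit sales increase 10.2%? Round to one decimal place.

Total contribution margin = 16,020 × €61.08 = €978,501.60.
Subtracting fixed costs: EBIT = €978,501.60 − €615,900 = €362,601.60.
Interest = €44,344.00, so EBIT − I = €318,257.60.
DCL = total CM / (EBIT − I) = €978,501.60 / €318,257.60 = 3.0746.
%ΔEPS = DCL × %ΔSales = 3.0746 × +10.2% = +31.4%.

+31.4%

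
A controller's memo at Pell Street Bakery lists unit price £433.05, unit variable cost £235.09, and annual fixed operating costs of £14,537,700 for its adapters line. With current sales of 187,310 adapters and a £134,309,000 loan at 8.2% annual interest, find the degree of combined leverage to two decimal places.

Contribution at this volume is 187,310 × £197.96 = £37,079,887.60.
Operating income = contribution − fixed costs = £37,079,887.60 − £14,537,700 = £22,542,187.60. Interest = £11,013,338.00.
DOL = £37,079,887.60 ÷ £22,542,187.60 = 1.6449; DFL = £22,542,187.60 ÷ £11,528,849.60 = 1.9553.
DCL = DOL × DFL = 1.6449 × 1.9553 = 3.2163.

3.22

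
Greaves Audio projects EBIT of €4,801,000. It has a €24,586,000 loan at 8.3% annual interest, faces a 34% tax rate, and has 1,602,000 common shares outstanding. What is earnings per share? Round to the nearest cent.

Pre-tax income = €4,801,000 − €2,040,638.00 = €2,760,362.00.
After tax at 34%: net income = €2,760,362.00 × 0.66 = €1,821,838.92.
Per share: €1,821,838.92 / 1,602,000 shares = €1.14.

€1.14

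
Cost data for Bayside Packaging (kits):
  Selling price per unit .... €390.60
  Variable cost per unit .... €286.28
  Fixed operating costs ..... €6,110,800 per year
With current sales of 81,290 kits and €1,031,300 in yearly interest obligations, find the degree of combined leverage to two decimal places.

Contribution at this volume is 81,290 × €104.32 = €8,480,172.80.
Subtracting fixed costs: EBIT = €8,480,172.80 − €6,110,800 = €2,369,372.80. Interest = €1,031,300.00.
DOL = €8,480,172.80 ÷ €2,369,372.80 = 3.5791; DFL = €2,369,372.80 ÷ €1,338,072.80 = 1.7707.
DCL = DOL × DFL = 3.5791 × 1.7707 = 6.3375.

6.34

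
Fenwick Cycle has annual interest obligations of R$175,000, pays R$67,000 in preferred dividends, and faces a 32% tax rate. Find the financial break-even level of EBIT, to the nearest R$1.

R$273,529

Grossing the preferred dividend up to pre-tax terms: R$67,000 / (1 − 0.32) = R$98,529.41.
Financial break-even EBIT = interest + D_p ÷ (1 − t) = R$175,000 + R$98,529.41 = R$273,529.41.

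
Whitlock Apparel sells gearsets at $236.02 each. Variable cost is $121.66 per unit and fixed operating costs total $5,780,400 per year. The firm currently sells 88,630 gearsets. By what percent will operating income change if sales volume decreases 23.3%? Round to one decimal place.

-54.2%

Contribution at this volume is 88,630 × $114.36 = $10,135,726.80.
Operating income = contribution − fixed costs = $10,135,726.80 − $5,780,400 = $4,355,326.80.
DOL = contribution ÷ EBIT = $10,135,726.80 ÷ $4,355,326.80 = 2.3272.
Operating income changes by 2.3272 × -23.3% = -54.2%.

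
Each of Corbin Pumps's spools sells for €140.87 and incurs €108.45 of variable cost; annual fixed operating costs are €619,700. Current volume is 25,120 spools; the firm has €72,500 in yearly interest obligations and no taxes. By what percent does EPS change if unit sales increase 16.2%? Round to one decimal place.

+108.0%

Contribution at this volume is 25,120 × €32.42 = €814,390.40.
EBIT = €814,390.40 − €619,700 = €194,690.40.
Interest = €72,500.00, so EBIT − I = €122,190.40.
Degree of combined leverage = contribution ÷ (EBIT − I) = €814,390.40 ÷ €122,190.40 = 6.6649.
%ΔEPS = DCL × %ΔSales = 6.6649 × +16.2% = +108.0%.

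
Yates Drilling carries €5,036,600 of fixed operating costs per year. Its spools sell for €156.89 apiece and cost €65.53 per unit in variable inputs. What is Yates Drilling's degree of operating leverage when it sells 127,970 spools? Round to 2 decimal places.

Total contribution margin = 127,970 × €91.36 = €11,691,339.20.
EBIT = €11,691,339.20 − €5,036,600 = €6,654,739.20.
Degree of operating leverage = €11,691,339.20 / €6,654,739.20 = 1.7568.

1.76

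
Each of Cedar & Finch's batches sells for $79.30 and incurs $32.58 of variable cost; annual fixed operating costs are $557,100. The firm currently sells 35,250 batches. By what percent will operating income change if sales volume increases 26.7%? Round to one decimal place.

+40.3%

Total contribution margin = 35,250 × $46.72 = $1,646,880.00.
EBIT = $1,646,880.00 − $557,100 = $1,089,780.00.
DOL = contribution ÷ EBIT = $1,646,880.00 ÷ $1,089,780.00 = 1.5112.
So EBIT moves 1.5112 × (+26.7%) = +40.3%.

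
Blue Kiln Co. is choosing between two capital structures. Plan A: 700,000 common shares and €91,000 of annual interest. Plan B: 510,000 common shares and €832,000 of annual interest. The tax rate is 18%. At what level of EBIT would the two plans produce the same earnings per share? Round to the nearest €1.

At indifference, (EBIT − 91,000)(1 − t)/700,000 = (EBIT − 832,000)(1 − t)/510,000.
Cancelling (1 − t) and cross-multiplying: 510,000·(EBIT − 91,000) = 700,000·(EBIT − 832,000).
EBIT × (700,000 − 510,000) = 832,000 × 700,000 − 91,000 × 510,000 = 535,990,000,000, so EBIT = 535,990,000,000 ÷ 190,000 = 2,821,000.00.

€2,821,000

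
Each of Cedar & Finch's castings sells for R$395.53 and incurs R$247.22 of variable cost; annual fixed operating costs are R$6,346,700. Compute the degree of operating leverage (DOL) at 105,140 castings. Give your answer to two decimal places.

Total contribution margin = 105,140 × R$148.31 = R$15,593,313.40.
Subtracting fixed costs: EBIT = R$15,593,313.40 − R$6,346,700 = R$9,246,613.40.
Degree of operating leverage = R$15,593,313.40 / R$9,246,613.40 = 1.6864.

1.69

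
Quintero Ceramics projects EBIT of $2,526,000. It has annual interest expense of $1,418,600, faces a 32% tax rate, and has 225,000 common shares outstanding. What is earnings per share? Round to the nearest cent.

$3.35

Pre-tax income = $2,526,000 − $1,418,600.00 = $1,107,400.00.
Net income = $1,107,400.00 × (1 − 0.32) = $753,032.00.
EPS = $753,032.00 ÷ 225,000 = $3.35.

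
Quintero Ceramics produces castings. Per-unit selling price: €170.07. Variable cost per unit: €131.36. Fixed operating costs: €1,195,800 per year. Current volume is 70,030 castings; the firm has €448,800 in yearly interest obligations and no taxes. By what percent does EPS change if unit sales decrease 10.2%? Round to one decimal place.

-25.9%

Total contribution margin = 70,030 × €38.71 = €2,710,861.30.
EBIT = €2,710,861.30 − €1,195,800 = €1,515,061.30.
After interest of €448,800.00, pre-tax earnings = €1,066,261.30.
DCL = total CM / (EBIT − I) = €2,710,861.30 / €1,066,261.30 = 2.5424.
EPS therefore changes by 2.5424 × (-10.2%) = -25.9%.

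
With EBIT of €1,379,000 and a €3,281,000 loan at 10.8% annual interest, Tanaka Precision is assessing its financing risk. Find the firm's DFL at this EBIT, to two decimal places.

1.35

Interest = €354,348.00.
Degree of financial leverage = EBIT / (EBIT − interest) = €1,379,000 / €1,024,652.00 = 1.3458.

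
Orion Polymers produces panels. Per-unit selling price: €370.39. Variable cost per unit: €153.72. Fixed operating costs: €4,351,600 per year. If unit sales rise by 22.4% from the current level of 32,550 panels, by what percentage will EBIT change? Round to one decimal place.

Contribution at this volume is 32,550 × €216.67 = €7,052,608.50.
Subtracting fixed costs: EBIT = €7,052,608.50 − €4,351,600 = €2,701,008.50.
DOL = contribution ÷ EBIT = €7,052,608.50 ÷ €2,701,008.50 = 2.6111.
Operating income changes by 2.6111 × +22.4% = +58.5%.

+58.5%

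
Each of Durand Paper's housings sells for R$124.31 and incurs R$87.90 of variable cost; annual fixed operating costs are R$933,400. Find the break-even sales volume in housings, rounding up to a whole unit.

25,636 housings

Unit CM = price − variable cost = R$124.31 − R$87.90 = R$36.41.
Break-even Q = R$933,400 / R$36.41 = 25,635.81 → 25,636 housings.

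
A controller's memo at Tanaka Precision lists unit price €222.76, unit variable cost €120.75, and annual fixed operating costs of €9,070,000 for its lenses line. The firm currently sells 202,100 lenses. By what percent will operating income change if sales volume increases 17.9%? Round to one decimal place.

At 202,100 units, contribution = 202,100 × €102.01 = €20,616,221.00.
Operating income = contribution − fixed costs = €20,616,221.00 − €9,070,000 = €11,546,221.00.
DOL = contribution ÷ EBIT = €20,616,221.00 ÷ €11,546,221.00 = 1.7855.
%ΔEBIT = DOL × %ΔSales = 1.7855 × +17.9% = +32.0%.

+32.0%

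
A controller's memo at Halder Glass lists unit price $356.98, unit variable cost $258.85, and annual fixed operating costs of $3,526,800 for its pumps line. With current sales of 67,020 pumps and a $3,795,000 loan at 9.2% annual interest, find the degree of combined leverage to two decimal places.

2.44

Contribution at this volume is 67,020 × $98.13 = $6,576,672.60.
Operating income = contribution − fixed costs = $6,576,672.60 − $3,526,800 = $3,049,872.60. Interest = $349,140.00, so EBIT − I = $2,700,732.60.
DCL = contribution ÷ (EBIT − I) = $6,576,672.60 ÷ $2,700,732.60 = 2.4351.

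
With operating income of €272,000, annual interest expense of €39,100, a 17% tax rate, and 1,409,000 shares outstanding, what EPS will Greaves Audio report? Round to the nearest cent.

€0.14

Pre-tax income = €272,000 − €39,100.00 = €232,900.00.
Net income = €232,900.00 × (1 − 0.17) = €193,307.00.
EPS = €193,307.00 ÷ 1,409,000 = €0.14.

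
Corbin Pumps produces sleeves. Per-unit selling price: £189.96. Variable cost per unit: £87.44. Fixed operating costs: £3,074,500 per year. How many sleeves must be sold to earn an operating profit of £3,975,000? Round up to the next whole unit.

Contribution margin per unit = £189.96 − £87.44 = £102.52.
Need Q such that Q × £102.52 − £3,074,500 = £3,975,000, i.e. Q = £7,049,500 / £102.52 = 68,762.19 → 68,763.

68,763 sleeves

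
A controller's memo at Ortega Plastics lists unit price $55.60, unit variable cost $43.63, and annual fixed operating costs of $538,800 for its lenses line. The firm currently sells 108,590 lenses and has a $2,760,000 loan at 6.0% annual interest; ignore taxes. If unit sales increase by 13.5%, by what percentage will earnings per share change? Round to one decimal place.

Contribution at this volume is 108,590 × $11.97 = $1,299,822.30.
EBIT = $1,299,822.30 − $538,800 = $761,022.30.
Interest = $165,600.00, so EBIT − I = $595,422.30.
DCL = total CM / (EBIT − I) = $1,299,822.30 / $595,422.30 = 2.1830.
EPS therefore changes by 2.1830 × (+13.5%) = +29.5%.

+29.5%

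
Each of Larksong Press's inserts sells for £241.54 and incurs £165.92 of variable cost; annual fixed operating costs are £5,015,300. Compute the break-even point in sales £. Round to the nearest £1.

Contribution margin per unit = £241.54 − £165.92 = £75.62, a CM ratio of £75.62 ÷ £241.54 = 0.3131.
Break-even sales = FC ÷ CM ratio = £5,015,300 × £241.54 / £75.62 = £16,019,513.

£16,019,513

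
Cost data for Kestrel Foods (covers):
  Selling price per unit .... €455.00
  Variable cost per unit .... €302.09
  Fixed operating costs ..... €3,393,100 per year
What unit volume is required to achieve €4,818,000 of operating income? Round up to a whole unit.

53,699 covers

Each unit contributes €455.00 − €302.09 = €152.91.
Units = (FC + target) / CM = (€3,393,100 + €4,818,000) / €152.91 = 53,698.91, so 53,699 covers.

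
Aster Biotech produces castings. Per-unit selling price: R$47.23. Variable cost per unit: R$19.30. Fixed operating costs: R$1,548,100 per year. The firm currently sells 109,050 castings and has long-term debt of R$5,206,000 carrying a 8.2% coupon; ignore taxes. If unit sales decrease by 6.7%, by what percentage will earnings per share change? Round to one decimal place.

-19.1%

Contribution at this volume is 109,050 × R$27.93 = R$3,045,766.50.
Operating income = contribution − fixed costs = R$3,045,766.50 − R$1,548,100 = R$1,497,666.50.
Interest = R$426,892.00, so EBIT − I = R$1,070,774.50.
DCL = total CM / (EBIT − I) = R$3,045,766.50 / R$1,070,774.50 = 2.8445.
%ΔEPS = DCL × %ΔSales = 2.8445 × -6.7% = -19.1%.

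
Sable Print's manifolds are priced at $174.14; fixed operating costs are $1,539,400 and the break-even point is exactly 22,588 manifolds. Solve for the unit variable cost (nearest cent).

$105.99

At break-even, FC = Q × (P − VC), so P − VC = $1,539,400 ÷ 22,588 = $68.1512.
Hence VC = price − CM = $174.14 − $68.1512 = $105.99.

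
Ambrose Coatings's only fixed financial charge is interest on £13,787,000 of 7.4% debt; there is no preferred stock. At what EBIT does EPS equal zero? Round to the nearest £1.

£1,020,238

Annual interest = 7.4% × £13,787,000 = £1,020,238.00.
Without preferred stock the financial break-even is simply EBIT = interest = £1,020,238.00.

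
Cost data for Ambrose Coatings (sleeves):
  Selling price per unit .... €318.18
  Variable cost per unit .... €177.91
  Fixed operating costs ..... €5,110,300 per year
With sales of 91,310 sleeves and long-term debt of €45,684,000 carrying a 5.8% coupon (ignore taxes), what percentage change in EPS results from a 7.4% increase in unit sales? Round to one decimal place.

At 91,310 units, contribution = 91,310 × €140.27 = €12,808,053.70.
Subtracting fixed costs: EBIT = €12,808,053.70 − €5,110,300 = €7,697,753.70.
After interest of €2,649,672.00, pre-tax earnings = €5,048,081.70.
Degree of combined leverage = contribution ÷ (EBIT − I) = €12,808,053.70 ÷ €5,048,081.70 = 2.5372.
%ΔEPS = DCL × %ΔSales = 2.5372 × +7.4% = +18.8%.

+18.8%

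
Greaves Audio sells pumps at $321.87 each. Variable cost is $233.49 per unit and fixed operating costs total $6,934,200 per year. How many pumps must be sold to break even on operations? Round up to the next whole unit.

Contribution margin per unit = $321.87 − $233.49 = $88.38.
Units to break even: $6,934,200 ÷ $88.38 = 78,458.93, rounded up to 78,459.

78,459 pumps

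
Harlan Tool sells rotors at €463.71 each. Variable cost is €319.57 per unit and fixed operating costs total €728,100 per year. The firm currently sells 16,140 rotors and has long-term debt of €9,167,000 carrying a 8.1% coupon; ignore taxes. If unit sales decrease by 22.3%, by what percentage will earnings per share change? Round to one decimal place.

-60.6%

Contribution at this volume is 16,140 × €144.14 = €2,326,419.60.
Operating income = contribution − fixed costs = €2,326,419.60 − €728,100 = €1,598,319.60.
After interest of €742,527.00, pre-tax earnings = €855,792.60.
Degree of combined leverage = contribution ÷ (EBIT − I) = €2,326,419.60 ÷ €855,792.60 = 2.7184.
EPS therefore changes by 2.7184 × (-22.3%) = -60.6%.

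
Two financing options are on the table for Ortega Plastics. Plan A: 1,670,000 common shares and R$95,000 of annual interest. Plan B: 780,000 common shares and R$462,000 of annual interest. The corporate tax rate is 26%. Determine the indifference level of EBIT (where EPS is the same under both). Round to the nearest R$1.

R$783,640

Set EPS_A = EPS_B: (EBIT − R$95,000)(1 − 0.26) ÷ 1,670,000 = (EBIT − R$462,000)(1 − 0.26) ÷ 780,000.
The (1 − t) factor cancels: (EBIT − 95,000) × 780,000 = (EBIT − 462,000) × 1,670,000.
Solving, EBIT = (462,000·1,670,000 − 95,000·780,000) / (1,670,000 − 780,000) = 697,440,000,000 / 890,000 = 783,640.45.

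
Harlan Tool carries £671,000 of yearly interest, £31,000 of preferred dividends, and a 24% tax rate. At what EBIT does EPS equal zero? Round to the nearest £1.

£711,789

Preferred dividends are paid after tax, so their pre-tax equivalent is £31,000 ÷ (1 − 0.24) = £40,789.47.
EPS = 0 when EBIT covers interest plus the pre-tax preferred burden: £671,000 + £40,789.47 = £711,789.47.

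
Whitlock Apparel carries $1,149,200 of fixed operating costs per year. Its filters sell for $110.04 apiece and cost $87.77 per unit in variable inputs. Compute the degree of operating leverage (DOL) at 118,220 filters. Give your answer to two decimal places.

Total contribution margin = 118,220 × $22.27 = $2,632,759.40.
EBIT = $2,632,759.40 − $1,149,200 = $1,483,559.40.
DOL = contribution ÷ EBIT = $2,632,759.40 ÷ $1,483,559.40 = 1.7746.

1.77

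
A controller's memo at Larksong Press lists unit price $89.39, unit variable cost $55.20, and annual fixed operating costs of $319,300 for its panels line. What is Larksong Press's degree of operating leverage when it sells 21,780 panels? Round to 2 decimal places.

Contribution at this volume is 21,780 × $34.19 = $744,658.20.
Subtracting fixed costs: EBIT = $744,658.20 − $319,300 = $425,358.20.
So DOL = total CM / EBIT = $744,658.20 / $425,358.20 = 1.7507.

1.75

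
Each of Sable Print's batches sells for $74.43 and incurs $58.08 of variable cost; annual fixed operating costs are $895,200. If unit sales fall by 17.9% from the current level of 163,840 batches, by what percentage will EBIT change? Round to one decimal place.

-26.9%

Contribution at this volume is 163,840 × $16.35 = $2,678,784.00.
Operating income = contribution − fixed costs = $2,678,784.00 − $895,200 = $1,783,584.00.
Degree of operating leverage = $2,678,784.00 / $1,783,584.00 = 1.5019.
%ΔEBIT = DOL × %ΔSales = 1.5019 × -17.9% = -26.9%.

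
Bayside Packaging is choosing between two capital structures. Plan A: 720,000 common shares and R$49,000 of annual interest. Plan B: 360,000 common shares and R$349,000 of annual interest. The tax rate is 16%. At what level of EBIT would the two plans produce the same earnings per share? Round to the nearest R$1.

At indifference, (EBIT − 49,000)(1 − t)/720,000 = (EBIT − 349,000)(1 − t)/360,000.
Cancelling (1 − t) and cross-multiplying: 360,000·(EBIT − 49,000) = 720,000·(EBIT − 349,000).
EBIT × (720,000 − 360,000) = 349,000 × 720,000 − 49,000 × 360,000 = 233,640,000,000, so EBIT = 233,640,000,000 ÷ 360,000 = 649,000.00.

R$649,000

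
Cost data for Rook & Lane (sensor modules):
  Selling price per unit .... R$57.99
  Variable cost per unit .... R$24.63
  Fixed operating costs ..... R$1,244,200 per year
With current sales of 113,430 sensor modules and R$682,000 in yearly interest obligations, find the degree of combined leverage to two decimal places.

Total contribution margin = 113,430 × R$33.36 = R$3,784,024.80.
EBIT = R$3,784,024.80 − R$1,244,200 = R$2,539,824.80. Interest = R$682,000.00, so EBIT − I = R$1,857,824.80.
DCL = contribution ÷ (EBIT − I) = R$3,784,024.80 ÷ R$1,857,824.80 = 2.0368.

2.04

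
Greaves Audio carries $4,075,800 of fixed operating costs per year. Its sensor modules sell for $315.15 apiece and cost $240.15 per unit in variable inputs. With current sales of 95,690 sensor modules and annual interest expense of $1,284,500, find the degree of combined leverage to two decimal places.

Contribution at this volume is 95,690 × $75.00 = $7,176,750.00.
Operating income = contribution − fixed costs = $7,176,750.00 − $4,075,800 = $3,100,950.00. Interest = $1,284,500.00, so EBIT − I = $1,816,450.00.
Degree of total leverage = total CM / (EBIT − interest) = $7,176,750.00 / $1,816,450.00 = 3.9510.

3.95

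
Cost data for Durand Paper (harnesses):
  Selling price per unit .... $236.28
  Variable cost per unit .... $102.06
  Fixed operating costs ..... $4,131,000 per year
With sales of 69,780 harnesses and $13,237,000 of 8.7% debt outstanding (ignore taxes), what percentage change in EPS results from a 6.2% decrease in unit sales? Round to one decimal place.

-14.2%

Total contribution margin = 69,780 × $134.22 = $9,365,871.60.
EBIT = $9,365,871.60 − $4,131,000 = $5,234,871.60.
Interest = $1,151,619.00, so EBIT − I = $4,083,252.60.
DCL = total CM / (EBIT − I) = $9,365,871.60 / $4,083,252.60 = 2.2937.
EPS therefore changes by 2.2937 × (-6.2%) = -14.2%.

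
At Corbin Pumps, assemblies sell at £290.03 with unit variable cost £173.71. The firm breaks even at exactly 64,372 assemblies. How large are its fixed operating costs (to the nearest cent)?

Each unit contributes £290.03 − £173.71 = £116.32.
Fixed costs = break-even units × CM = 64,372 × £116.32 = £7,487,751.04.

£7,487,751.04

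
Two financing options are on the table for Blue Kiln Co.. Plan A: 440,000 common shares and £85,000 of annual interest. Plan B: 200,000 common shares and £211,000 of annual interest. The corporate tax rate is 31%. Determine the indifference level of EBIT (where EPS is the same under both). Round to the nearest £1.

Set EPS_A = EPS_B: (EBIT − £85,000)(1 − 0.31) ÷ 440,000 = (EBIT − £211,000)(1 − 0.31) ÷ 200,000.
The (1 − t) factor cancels: (EBIT − 85,000) × 200,000 = (EBIT − 211,000) × 440,000.
Solving, EBIT = (211,000·440,000 − 85,000·200,000) / (440,000 − 200,000) = 75,840,000,000 / 240,000 = 316,000.00.

£316,000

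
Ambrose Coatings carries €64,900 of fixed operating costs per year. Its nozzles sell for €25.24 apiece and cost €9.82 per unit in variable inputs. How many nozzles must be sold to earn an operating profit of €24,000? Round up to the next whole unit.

Contribution margin per unit = €25.24 − €9.82 = €15.42.
Required volume = (fixed costs + target profit) ÷ CM = (€64,900 + €24,000) ÷ €15.42 = 5,765.24, so 5,766 nozzles.

5,766 nozzles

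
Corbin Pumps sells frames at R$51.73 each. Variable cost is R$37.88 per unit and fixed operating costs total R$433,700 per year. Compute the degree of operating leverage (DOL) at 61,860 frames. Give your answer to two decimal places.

2.03

Contribution at this volume is 61,860 × R$13.85 = R$856,761.00.
Subtracting fixed costs: EBIT = R$856,761.00 − R$433,700 = R$423,061.00.
DOL = contribution ÷ EBIT = R$856,761.00 ÷ R$423,061.00 = 2.0251.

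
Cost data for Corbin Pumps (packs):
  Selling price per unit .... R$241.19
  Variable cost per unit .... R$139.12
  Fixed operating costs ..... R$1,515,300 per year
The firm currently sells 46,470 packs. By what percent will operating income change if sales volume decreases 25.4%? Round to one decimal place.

Total contribution margin = 46,470 × R$102.07 = R$4,743,192.90.
Operating income = contribution − fixed costs = R$4,743,192.90 − R$1,515,300 = R$3,227,892.90.
Degree of operating leverage = R$4,743,192.90 / R$3,227,892.90 = 1.4694.
Operating income changes by 1.4694 × -25.4% = -37.3%.

-37.3%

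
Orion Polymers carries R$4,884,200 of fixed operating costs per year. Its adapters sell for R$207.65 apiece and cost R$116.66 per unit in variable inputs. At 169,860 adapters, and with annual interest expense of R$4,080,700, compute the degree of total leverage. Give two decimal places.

2.38

Total contribution margin = 169,860 × R$90.99 = R$15,455,561.40.
Subtracting fixed costs: EBIT = R$15,455,561.40 − R$4,884,200 = R$10,571,361.40. Interest = R$4,080,700.00.
DOL = R$15,455,561.40 ÷ R$10,571,361.40 = 1.4620; DFL = R$10,571,361.40 ÷ R$6,490,661.40 = 1.6287.
Combined leverage = 1.4620 × 1.6287 = 2.3812.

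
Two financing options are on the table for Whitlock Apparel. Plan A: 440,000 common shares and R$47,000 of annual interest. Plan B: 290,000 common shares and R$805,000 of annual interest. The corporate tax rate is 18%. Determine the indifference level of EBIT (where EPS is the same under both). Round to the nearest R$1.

R$2,270,467

Set EPS_A = EPS_B: (EBIT − R$47,000)(1 − 0.18) ÷ 440,000 = (EBIT − R$805,000)(1 − 0.18) ÷ 290,000.
Cancelling (1 − t) and cross-multiplying: 290,000·(EBIT − 47,000) = 440,000·(EBIT − 805,000).
EBIT × (440,000 − 290,000) = 805,000 × 440,000 − 47,000 × 290,000 = 340,570,000,000, so EBIT = 340,570,000,000 ÷ 150,000 = 2,270,466.67.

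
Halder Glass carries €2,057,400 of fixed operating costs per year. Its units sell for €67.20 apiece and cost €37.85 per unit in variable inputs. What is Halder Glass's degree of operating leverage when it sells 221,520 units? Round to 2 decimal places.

1.46

At 221,520 units, contribution = 221,520 × €29.35 = €6,501,612.00.
Subtracting fixed costs: EBIT = €6,501,612.00 − €2,057,400 = €4,444,212.00.
DOL = contribution ÷ EBIT = €6,501,612.00 ÷ €4,444,212.00 = 1.4629.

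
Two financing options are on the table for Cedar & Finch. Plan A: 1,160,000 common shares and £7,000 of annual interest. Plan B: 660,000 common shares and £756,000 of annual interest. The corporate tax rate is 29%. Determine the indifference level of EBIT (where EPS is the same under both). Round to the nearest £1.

£1,744,680

Set EPS_A = EPS_B: (EBIT − £7,000)(1 − 0.29) ÷ 1,160,000 = (EBIT − £756,000)(1 − 0.29) ÷ 660,000.
The (1 − t) factor cancels: (EBIT − 7,000) × 660,000 = (EBIT − 756,000) × 1,160,000.
Solving, EBIT = (756,000·1,160,000 − 7,000·660,000) / (1,160,000 − 660,000) = 872,340,000,000 / 500,000 = 1,744,680.00.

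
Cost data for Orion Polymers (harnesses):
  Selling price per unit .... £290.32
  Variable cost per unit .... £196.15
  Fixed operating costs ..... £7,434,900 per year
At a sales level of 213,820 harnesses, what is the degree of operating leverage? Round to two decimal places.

1.59

At 213,820 units, contribution = 213,820 × £94.17 = £20,135,429.40.
Subtracting fixed costs: EBIT = £20,135,429.40 − £7,434,900 = £12,700,529.40.
DOL = contribution ÷ EBIT = £20,135,429.40 ÷ £12,700,529.40 = 1.5854.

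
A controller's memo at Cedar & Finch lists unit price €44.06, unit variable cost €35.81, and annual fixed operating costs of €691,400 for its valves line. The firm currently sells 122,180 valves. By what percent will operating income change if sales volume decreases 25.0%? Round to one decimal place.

Contribution at this volume is 122,180 × €8.25 = €1,007,985.00.
EBIT = €1,007,985.00 − €691,400 = €316,585.00.
DOL = contribution ÷ EBIT = €1,007,985.00 ÷ €316,585.00 = 3.1839.
Operating income changes by 3.1839 × -25.0% = -79.6%.

-79.6%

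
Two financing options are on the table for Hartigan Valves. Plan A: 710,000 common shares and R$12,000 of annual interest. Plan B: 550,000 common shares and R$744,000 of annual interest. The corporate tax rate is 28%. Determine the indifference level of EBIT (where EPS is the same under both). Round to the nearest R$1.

R$3,260,250

At indifference, (EBIT − 12,000)(1 − t)/710,000 = (EBIT − 744,000)(1 − t)/550,000.
The (1 − t) factor cancels: (EBIT − 12,000) × 550,000 = (EBIT − 744,000) × 710,000.
EBIT × (710,000 − 550,000) = 744,000 × 710,000 − 12,000 × 550,000 = 521,640,000,000, so EBIT = 521,640,000,000 ÷ 160,000 = 3,260,250.00.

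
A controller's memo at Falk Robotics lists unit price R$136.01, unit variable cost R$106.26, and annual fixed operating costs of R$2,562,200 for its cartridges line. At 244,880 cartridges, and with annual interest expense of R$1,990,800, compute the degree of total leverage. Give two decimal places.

Contribution at this volume is 244,880 × R$29.75 = R$7,285,180.00.
Operating income = contribution − fixed costs = R$7,285,180.00 − R$2,562,200 = R$4,722,980.00. Interest = R$1,990,800.00.
DOL = R$7,285,180.00 ÷ R$4,722,980.00 = 1.5425; DFL = R$4,722,980.00 ÷ R$2,732,180.00 = 1.7286.
Combined leverage = 1.5425 × 1.7286 = 2.6664.

2.67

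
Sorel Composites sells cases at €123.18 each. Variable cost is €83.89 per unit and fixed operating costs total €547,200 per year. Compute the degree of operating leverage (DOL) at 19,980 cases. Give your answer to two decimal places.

Contribution at this volume is 19,980 × €39.29 = €785,014.20.
EBIT = €785,014.20 − €547,200 = €237,814.20.
So DOL = total CM / EBIT = €785,014.20 / €237,814.20 = 3.3010.

3.30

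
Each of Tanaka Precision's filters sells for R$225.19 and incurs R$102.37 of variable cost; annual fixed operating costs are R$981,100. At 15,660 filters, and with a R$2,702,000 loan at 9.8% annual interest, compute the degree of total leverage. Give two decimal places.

2.84

Total contribution margin = 15,660 × R$122.82 = R$1,923,361.20.
EBIT = R$1,923,361.20 − R$981,100 = R$942,261.20. Interest = R$264,796.00, so EBIT − I = R$677,465.20.
DCL = contribution ÷ (EBIT − I) = R$1,923,361.20 ÷ R$677,465.20 = 2.8391.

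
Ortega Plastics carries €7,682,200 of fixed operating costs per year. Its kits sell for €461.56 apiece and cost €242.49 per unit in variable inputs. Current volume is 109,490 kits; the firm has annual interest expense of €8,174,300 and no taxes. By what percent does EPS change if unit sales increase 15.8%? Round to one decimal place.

At 109,490 units, contribution = 109,490 × €219.07 = €23,985,974.30.
Subtracting fixed costs: EBIT = €23,985,974.30 − €7,682,200 = €16,303,774.30.
Interest = €8,174,300.00, so EBIT − I = €8,129,474.30.
Degree of combined leverage = contribution ÷ (EBIT − I) = €23,985,974.30 ÷ €8,129,474.30 = 2.9505.
EPS therefore changes by 2.9505 × (+15.8%) = +46.6%.

+46.6%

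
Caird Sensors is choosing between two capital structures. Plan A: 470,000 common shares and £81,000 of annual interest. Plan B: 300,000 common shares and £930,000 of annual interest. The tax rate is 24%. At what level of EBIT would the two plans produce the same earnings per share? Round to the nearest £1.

£2,428,235

Set EPS_A = EPS_B: (EBIT − £81,000)(1 − 0.24) ÷ 470,000 = (EBIT − £930,000)(1 − 0.24) ÷ 300,000.
The (1 − t) factor cancels: (EBIT − 81,000) × 300,000 = (EBIT − 930,000) × 470,000.
Solving, EBIT = (930,000·470,000 − 81,000·300,000) / (470,000 − 300,000) = 412,800,000,000 / 170,000 = 2,428,235.29.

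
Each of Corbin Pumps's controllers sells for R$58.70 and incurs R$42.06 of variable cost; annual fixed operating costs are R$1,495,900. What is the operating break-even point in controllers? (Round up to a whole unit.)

89,898 controllers

Contribution margin per unit = R$58.70 − R$42.06 = R$16.64.
Break-even Q = R$1,495,900 / R$16.64 = 89,897.84 → 89,898 controllers.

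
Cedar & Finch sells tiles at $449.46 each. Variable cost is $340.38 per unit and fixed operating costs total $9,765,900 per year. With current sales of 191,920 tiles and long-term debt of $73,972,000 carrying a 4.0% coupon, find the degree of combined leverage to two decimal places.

At 191,920 units, contribution = 191,920 × $109.08 = $20,934,633.60.
Subtracting fixed costs: EBIT = $20,934,633.60 − $9,765,900 = $11,168,733.60. Interest = $2,958,880.00.
DOL = $20,934,633.60 ÷ $11,168,733.60 = 1.8744; DFL = $11,168,733.60 ÷ $8,209,853.60 = 1.3604.
Combined leverage = 1.8744 × 1.3604 = 2.5499.

2.55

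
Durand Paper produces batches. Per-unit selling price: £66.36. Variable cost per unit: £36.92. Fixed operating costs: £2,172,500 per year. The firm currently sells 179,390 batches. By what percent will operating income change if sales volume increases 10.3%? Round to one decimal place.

At 179,390 units, contribution = 179,390 × £29.44 = £5,281,241.60.
Operating income = contribution − fixed costs = £5,281,241.60 − £2,172,500 = £3,108,741.60.
Degree of operating leverage = £5,281,241.60 / £3,108,741.60 = 1.6988.
%ΔEBIT = DOL × %ΔSales = 1.6988 × +10.3% = +17.5%.

+17.5%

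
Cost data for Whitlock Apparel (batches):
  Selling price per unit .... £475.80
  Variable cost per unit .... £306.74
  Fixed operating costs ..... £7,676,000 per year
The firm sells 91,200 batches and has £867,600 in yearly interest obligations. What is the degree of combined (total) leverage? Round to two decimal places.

2.24

At 91,200 units, contribution = 91,200 × £169.06 = £15,418,272.00.
EBIT = £15,418,272.00 − £7,676,000 = £7,742,272.00. Interest = £867,600.00, so EBIT − I = £6,874,672.00.
DCL = contribution ÷ (EBIT − I) = £15,418,272.00 ÷ £6,874,672.00 = 2.2428.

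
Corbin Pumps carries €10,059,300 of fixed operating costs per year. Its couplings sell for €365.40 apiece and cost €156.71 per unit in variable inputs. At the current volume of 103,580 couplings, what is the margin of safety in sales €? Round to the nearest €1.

€20,235,078

Unit CM = price − variable cost = €365.40 − €156.71 = €208.69. Break-even units = €10,059,300 ÷ €208.69 = 48,202.12; break-even revenue = 48,202.12 × €365.40 = €17,613,053.91.
Actual sales revenue = 103,580 × €365.40 = €37,848,132.00.
Margin of safety = €37,848,132.00 − €17,613,053.91 = €20,235,078.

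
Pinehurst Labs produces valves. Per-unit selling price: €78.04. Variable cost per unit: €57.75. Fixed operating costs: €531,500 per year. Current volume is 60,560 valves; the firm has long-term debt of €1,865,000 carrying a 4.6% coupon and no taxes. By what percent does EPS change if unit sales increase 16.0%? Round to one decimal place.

Contribution at this volume is 60,560 × €20.29 = €1,228,762.40.
Operating income = contribution − fixed costs = €1,228,762.40 − €531,500 = €697,262.40.
After interest of €85,790.00, pre-tax earnings = €611,472.40.
Degree of combined leverage = contribution ÷ (EBIT − I) = €1,228,762.40 ÷ €611,472.40 = 2.0095.
EPS therefore changes by 2.0095 × (+16.0%) = +32.2%.

+32.2%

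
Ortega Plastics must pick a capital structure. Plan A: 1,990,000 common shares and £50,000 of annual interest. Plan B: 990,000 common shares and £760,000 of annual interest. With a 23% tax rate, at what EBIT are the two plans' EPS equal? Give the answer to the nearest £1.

At indifference, (EBIT − 50,000)(1 − t)/1,990,000 = (EBIT − 760,000)(1 − t)/990,000.
Cancelling (1 − t) and cross-multiplying: 990,000·(EBIT − 50,000) = 1,990,000·(EBIT − 760,000).
Solving, EBIT = (760,000·1,990,000 − 50,000·990,000) / (1,990,000 − 990,000) = 1,462,900,000,000 / 1,000,000 = 1,462,900.00.

£1,462,900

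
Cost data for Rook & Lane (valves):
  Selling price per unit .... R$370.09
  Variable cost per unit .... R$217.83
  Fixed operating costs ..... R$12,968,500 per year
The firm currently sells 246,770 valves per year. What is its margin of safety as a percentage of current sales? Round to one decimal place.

65.5%

Each unit contributes R$370.09 − R$217.83 = R$152.26. Break-even units = R$12,968,500 ÷ R$152.26 = 85,173.39; break-even revenue = 85,173.39 × R$370.09 = R$31,521,819.03.
Current sales = 246,770 × R$370.09 = R$91,327,109.30.
Margin of safety = (R$91,327,109.30 − R$31,521,819.03) ÷ R$91,327,109.30 = 65.5%.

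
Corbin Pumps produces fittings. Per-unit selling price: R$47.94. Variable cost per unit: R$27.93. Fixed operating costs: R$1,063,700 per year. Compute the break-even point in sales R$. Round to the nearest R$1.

CM per unit = R$47.94 − R$27.93 = R$20.01; CM ratio = R$20.01 / R$47.94 = 0.4174.
Break-even sales = FC ÷ CM ratio = R$1,063,700 × R$47.94 / R$20.01 = R$2,548,415.

R$2,548,415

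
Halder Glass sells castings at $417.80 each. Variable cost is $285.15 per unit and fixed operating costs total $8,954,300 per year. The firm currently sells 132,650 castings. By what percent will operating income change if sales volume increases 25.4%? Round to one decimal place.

+51.7%

Contribution at this volume is 132,650 × $132.65 = $17,596,022.50.
EBIT = $17,596,022.50 − $8,954,300 = $8,641,722.50.
Degree of operating leverage = $17,596,022.50 / $8,641,722.50 = 2.0362.
So EBIT moves 2.0362 × (+25.4%) = +51.7%.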